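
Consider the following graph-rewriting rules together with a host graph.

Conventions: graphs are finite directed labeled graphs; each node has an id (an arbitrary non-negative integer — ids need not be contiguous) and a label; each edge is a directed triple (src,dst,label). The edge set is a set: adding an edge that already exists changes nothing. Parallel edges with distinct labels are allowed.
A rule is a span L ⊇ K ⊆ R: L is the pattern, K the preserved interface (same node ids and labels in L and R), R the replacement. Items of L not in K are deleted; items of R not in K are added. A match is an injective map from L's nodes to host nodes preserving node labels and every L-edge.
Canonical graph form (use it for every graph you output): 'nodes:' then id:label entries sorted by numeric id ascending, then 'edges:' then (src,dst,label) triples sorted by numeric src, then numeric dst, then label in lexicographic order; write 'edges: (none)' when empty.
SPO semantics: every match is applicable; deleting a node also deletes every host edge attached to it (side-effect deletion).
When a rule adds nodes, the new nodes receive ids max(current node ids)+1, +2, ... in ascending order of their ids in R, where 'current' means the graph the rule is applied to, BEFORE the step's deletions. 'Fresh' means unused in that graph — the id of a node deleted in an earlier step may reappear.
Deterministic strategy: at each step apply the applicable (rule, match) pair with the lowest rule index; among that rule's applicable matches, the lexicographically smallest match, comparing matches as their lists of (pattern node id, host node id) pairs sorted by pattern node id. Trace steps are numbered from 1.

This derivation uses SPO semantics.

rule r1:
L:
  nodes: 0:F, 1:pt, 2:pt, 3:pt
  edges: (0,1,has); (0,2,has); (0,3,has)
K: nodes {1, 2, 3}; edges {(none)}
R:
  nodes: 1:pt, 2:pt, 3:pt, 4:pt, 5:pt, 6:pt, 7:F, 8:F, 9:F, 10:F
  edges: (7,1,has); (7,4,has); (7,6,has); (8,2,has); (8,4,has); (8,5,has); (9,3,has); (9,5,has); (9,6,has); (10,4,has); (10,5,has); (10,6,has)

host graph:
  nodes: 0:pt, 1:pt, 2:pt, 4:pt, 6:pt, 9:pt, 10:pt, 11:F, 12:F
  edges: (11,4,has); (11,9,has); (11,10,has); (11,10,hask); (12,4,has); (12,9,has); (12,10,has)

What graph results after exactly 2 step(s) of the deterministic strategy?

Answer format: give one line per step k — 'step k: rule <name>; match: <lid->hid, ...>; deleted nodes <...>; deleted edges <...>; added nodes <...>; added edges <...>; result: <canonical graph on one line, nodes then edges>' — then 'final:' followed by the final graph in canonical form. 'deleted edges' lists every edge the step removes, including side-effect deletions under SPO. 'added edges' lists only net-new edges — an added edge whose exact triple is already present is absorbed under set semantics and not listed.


step 1: rule r1; match: 0->11, 1->4, 2->9, 3->10; deleted nodes 11; deleted edges (11,4,has); (11,9,has); (11,10,has); (11,10,hask); added nodes 13, 14, 15, 16, 17, 18, 19; added edges (16,4,has); (16,13,has); (16,15,has); (17,9,has); (17,13,has); (17,14,has); (18,10,has); (18,14,has); (18,15,has); (19,13,has); (19,14,has); (19,15,has); result: nodes: 0:pt, 1:pt, 2:pt, 4:pt, 6:pt, 9:pt, 10:pt, 12:F, 13:pt, 14:pt, 15:pt, 16:F, 17:F, 18:F, 19:F edges: (12,4,has); (12,9,has); (12,10,has); (16,4,has); (16,13,has); (16,15,has); (17,9,has); (17,13,has); (17,14,has); (18,10,has); (18,14,has); (18,15,has); (19,13,has); (19,14,has); (19,15,has)
step 2: rule r1; match: 0->12, 1->4, 2->9, 3->10; deleted nodes 12; deleted edges (12,4,has); (12,9,has); (12,10,has); added nodes 20, 21, 22, 23, 24, 25, 26; added edges (23,4,has); (23,20,has); (23,22,has); (24,9,has); (24,20,has); (24,21,has); (25,10,has); (25,21,has); (25,22,has); (26,20,has); (26,21,has); (26,22,has); result: nodes: 0:pt, 1:pt, 2:pt, 4:pt, 6:pt, 9:pt, 10:pt, 13:pt, 14:pt, 15:pt, 16:F, 17:F, 18:F, 19:F, 20:pt, 21:pt, 22:pt, 23:F, 24:F, 25:F, 26:F edges: (16,4,has); (16,13,has); (16,15,has); (17,9,has); (17,13,has); (17,14,has); (18,10,has); (18,14,has); (18,15,has); (19,13,has); (19,14,has); (19,15,has); (23,4,has); (23,20,has); (23,22,has); (24,9,has); (24,20,has); (24,21,has); (25,10,has); (25,21,has); (25,22,has); (26,20,has); (26,21,has); (26,22,has)
final:
nodes: 0:pt, 1:pt, 2:pt, 4:pt, 6:pt, 9:pt, 10:pt, 13:pt, 14:pt, 15:pt, 16:F, 17:F, 18:F, 19:F, 20:pt, 21:pt, 22:pt, 23:F, 24:F, 25:F, 26:F
edges: (16,4,has); (16,13,has); (16,15,has); (17,9,has); (17,13,has); (17,14,has); (18,10,has); (18,14,has); (18,15,has); (19,13,has); (19,14,has); (19,15,has); (23,4,has); (23,20,has); (23,22,has); (24,9,has); (24,20,has); (24,21,has); (25,10,has); (25,21,has); (25,22,has); (26,20,has); (26,21,has); (26,22,has)


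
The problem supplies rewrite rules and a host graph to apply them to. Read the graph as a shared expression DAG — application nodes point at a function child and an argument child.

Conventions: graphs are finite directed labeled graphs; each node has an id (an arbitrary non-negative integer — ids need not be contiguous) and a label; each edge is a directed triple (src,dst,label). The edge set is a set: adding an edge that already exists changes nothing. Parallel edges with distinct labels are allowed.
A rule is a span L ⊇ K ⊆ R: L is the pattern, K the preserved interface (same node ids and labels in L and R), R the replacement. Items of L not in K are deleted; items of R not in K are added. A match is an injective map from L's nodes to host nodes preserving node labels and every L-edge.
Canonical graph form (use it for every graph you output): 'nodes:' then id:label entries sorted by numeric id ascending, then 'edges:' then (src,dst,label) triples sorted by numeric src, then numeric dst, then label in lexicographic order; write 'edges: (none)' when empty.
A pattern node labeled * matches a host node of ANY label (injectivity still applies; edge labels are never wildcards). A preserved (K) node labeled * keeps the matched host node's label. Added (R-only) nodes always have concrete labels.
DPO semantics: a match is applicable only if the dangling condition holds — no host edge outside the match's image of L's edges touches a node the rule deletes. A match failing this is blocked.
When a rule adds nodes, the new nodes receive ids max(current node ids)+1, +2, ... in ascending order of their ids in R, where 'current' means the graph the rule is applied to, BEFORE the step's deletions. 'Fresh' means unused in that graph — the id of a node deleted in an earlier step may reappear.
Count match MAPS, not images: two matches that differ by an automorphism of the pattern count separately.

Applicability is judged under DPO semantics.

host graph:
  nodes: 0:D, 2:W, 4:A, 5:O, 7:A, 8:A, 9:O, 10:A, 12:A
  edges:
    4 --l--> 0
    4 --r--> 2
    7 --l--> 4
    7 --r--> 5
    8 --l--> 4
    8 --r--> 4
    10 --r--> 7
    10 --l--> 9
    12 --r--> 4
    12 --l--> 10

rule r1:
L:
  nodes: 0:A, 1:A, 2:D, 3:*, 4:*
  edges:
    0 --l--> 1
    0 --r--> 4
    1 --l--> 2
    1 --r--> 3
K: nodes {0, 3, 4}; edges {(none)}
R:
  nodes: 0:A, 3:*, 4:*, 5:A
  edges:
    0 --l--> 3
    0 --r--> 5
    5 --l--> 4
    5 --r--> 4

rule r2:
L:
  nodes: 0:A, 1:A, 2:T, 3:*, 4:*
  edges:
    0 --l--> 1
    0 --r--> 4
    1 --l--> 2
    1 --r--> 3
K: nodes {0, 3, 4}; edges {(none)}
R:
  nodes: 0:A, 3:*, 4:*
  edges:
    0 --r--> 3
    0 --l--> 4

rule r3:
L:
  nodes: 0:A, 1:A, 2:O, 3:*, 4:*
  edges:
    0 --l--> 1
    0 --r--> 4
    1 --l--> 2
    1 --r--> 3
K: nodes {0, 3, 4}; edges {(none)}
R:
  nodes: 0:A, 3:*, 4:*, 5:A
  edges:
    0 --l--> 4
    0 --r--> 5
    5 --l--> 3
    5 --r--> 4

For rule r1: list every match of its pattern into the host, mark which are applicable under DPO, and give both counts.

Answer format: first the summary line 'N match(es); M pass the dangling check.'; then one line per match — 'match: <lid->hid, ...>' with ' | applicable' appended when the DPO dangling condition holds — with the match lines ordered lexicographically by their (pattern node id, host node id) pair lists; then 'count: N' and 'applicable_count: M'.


1 match(es); 0 pass the dangling check.
match: 0->7, 1->4, 2->0, 3->2, 4->5
count: 1
applicable_count: 0


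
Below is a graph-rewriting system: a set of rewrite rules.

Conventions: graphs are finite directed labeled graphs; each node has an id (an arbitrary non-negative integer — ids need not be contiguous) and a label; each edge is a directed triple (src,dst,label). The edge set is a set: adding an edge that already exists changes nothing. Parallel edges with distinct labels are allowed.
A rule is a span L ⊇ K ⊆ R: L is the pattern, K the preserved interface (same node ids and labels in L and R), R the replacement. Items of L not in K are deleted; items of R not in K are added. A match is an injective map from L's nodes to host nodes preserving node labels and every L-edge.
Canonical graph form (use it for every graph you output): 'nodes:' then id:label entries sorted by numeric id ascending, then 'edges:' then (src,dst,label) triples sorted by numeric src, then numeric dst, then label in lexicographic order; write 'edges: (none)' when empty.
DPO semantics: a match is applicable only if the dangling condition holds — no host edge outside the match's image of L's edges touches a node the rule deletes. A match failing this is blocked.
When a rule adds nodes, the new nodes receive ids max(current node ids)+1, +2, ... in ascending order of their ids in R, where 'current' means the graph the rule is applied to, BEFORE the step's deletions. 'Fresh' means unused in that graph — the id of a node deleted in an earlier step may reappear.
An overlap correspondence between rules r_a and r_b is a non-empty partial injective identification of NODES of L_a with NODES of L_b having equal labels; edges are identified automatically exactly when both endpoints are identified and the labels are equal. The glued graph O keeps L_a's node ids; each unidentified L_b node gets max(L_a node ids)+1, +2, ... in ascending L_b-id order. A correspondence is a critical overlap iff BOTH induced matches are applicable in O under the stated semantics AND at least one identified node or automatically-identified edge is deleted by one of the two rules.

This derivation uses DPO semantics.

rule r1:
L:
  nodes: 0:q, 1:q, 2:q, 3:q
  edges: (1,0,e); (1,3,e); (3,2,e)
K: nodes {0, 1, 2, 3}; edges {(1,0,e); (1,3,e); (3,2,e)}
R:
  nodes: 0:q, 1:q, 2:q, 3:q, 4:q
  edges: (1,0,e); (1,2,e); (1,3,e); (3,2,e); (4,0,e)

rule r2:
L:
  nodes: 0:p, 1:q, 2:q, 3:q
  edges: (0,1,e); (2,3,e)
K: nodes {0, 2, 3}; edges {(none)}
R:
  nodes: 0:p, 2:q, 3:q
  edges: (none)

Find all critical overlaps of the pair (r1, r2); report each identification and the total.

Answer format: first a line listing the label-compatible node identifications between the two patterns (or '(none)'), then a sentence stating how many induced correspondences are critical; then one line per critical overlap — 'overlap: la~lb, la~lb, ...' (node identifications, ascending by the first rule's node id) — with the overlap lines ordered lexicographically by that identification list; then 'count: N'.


label-compatible node identifications between L(r1) and L(r2): 0~1, 0~2, 0~3, 1~1, 1~2, 1~3, 2~1, 2~2, 2~3, 3~1, 3~2, 3~3
3 of the induced correspondences are critical overlaps of r1 and r2.
overlap: 0~3, 1~2
overlap: 1~2, 3~3
overlap: 2~3, 3~2
count: 3


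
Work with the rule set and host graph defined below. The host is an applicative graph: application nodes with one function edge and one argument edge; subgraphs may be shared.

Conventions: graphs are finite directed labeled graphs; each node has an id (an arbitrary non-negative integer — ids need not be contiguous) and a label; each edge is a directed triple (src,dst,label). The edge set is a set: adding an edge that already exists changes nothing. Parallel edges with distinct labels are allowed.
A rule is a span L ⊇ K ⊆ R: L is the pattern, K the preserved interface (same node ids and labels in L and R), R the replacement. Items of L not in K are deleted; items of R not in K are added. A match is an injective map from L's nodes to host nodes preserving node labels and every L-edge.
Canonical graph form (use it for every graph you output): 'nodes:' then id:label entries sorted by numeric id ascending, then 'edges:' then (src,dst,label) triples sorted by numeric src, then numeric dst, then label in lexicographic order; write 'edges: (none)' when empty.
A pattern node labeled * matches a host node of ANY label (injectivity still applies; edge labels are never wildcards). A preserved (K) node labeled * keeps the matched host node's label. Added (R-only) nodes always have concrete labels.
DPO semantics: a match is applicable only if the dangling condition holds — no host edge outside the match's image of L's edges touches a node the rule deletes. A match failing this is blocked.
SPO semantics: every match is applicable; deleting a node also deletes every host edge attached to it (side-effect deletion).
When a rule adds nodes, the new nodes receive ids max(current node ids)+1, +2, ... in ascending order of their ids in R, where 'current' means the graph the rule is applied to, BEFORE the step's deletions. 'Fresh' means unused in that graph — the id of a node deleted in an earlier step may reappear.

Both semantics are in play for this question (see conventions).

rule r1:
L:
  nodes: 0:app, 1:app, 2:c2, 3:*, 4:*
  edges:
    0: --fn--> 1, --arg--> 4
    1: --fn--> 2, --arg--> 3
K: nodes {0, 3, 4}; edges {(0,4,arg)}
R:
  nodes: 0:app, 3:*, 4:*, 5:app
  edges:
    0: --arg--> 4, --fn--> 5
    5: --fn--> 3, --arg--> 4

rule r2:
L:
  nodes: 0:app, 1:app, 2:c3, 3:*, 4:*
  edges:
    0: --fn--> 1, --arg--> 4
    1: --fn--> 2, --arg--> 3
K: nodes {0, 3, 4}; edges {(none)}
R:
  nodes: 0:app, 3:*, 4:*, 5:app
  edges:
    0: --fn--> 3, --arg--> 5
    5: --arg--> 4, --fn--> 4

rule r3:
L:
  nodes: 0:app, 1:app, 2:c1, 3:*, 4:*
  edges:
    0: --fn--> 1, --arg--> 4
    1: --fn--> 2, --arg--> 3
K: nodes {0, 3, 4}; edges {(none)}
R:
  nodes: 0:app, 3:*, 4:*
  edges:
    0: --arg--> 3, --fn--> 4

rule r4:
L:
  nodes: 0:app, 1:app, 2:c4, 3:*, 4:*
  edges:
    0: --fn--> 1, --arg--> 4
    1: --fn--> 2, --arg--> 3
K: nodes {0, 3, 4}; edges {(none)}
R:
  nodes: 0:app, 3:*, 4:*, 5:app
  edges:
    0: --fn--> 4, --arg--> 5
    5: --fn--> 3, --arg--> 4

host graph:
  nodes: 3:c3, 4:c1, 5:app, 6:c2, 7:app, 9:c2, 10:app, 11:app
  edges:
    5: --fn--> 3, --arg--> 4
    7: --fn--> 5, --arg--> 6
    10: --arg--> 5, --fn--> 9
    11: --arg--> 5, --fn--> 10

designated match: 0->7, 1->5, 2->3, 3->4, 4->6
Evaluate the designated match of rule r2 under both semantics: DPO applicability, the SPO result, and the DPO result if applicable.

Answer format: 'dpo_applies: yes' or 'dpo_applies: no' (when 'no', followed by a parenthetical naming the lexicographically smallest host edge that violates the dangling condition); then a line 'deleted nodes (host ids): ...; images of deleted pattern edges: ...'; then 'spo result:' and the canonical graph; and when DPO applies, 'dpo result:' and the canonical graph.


dpo_applies: no
(the rule deletes node 5, which keeps host edge (10,5,arg) outside the match image — the dangling condition fails, DPO blocks; SPO proceeds and side-deletes such edges)
deleted nodes (host ids): 3, 5; images of deleted pattern edges: (5,3,fn); (5,4,arg); (7,5,fn); (7,6,arg)
spo result:
nodes: 4:c1, 6:c2, 7:app, 9:c2, 10:app, 11:app, 12:app
edges: (7,4,fn); (7,12,arg); (10,9,fn); (11,10,fn); (12,6,arg); (12,6,fn)


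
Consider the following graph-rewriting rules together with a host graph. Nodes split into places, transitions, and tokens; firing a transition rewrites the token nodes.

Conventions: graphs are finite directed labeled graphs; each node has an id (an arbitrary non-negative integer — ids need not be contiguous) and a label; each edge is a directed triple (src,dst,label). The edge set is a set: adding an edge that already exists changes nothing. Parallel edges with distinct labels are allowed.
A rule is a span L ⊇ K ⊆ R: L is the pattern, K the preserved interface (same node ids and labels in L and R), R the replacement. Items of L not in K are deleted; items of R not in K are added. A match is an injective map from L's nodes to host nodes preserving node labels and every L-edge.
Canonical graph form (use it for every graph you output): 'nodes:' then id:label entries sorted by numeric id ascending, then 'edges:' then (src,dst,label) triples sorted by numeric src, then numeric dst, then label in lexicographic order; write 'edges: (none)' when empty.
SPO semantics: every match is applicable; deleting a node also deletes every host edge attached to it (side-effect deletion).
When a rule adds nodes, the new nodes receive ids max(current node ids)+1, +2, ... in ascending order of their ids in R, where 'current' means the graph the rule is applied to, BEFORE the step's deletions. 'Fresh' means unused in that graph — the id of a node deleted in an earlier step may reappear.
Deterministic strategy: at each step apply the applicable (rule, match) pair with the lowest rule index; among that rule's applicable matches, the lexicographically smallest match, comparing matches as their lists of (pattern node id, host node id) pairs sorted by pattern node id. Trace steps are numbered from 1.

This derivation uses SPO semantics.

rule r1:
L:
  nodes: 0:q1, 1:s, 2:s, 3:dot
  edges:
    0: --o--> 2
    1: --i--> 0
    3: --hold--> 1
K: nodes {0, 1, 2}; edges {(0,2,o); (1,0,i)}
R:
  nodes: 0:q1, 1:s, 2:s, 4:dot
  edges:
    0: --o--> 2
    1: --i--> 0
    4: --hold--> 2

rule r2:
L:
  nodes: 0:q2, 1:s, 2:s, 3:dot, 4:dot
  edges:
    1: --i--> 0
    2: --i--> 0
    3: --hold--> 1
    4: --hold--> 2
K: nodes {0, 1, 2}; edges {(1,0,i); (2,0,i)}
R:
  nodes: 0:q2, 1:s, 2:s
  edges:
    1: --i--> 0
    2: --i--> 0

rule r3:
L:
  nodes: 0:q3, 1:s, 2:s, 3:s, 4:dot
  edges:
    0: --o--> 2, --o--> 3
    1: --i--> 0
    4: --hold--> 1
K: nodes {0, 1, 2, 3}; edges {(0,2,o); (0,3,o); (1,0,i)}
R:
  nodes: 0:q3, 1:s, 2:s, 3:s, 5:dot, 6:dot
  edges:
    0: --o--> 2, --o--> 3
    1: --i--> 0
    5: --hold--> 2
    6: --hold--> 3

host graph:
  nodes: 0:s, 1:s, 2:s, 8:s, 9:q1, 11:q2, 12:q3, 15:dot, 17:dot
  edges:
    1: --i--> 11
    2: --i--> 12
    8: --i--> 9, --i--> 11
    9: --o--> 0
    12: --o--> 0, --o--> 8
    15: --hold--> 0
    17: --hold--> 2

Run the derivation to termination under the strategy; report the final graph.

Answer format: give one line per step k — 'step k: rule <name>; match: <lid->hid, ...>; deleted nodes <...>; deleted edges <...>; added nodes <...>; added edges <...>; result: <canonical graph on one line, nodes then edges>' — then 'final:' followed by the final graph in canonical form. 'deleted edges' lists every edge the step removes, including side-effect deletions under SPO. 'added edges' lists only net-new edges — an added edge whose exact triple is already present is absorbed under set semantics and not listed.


step 1: rule r3; match: 0->12, 1->2, 2->0, 3->8, 4->17; deleted nodes 17; deleted edges (17,2,hold); added nodes 18, 19; added edges (18,0,hold); (19,8,hold); result: nodes: 0:s, 1:s, 2:s, 8:s, 9:q1, 11:q2, 12:q3, 15:dot, 18:dot, 19:dot edges: (1,11,i); (2,12,i); (8,9,i); (8,11,i); (9,0,o); (12,0,o); (12,8,o); (15,0,hold); (18,0,hold); (19,8,hold)
step 2: rule r1; match: 0->9, 1->8, 2->0, 3->19; deleted nodes 19; deleted edges (19,8,hold); added nodes 20; added edges (20,0,hold); result: nodes: 0:s, 1:s, 2:s, 8:s, 9:q1, 11:q2, 12:q3, 15:dot, 18:dot, 20:dot edges: (1,11,i); (2,12,i); (8,9,i); (8,11,i); (9,0,o); (12,0,o); (12,8,o); (15,0,hold); (18,0,hold); (20,0,hold)
final:
nodes: 0:s, 1:s, 2:s, 8:s, 9:q1, 11:q2, 12:q3, 15:dot, 18:dot, 20:dot
edges: (1,11,i); (2,12,i); (8,9,i); (8,11,i); (9,0,o); (12,0,o); (12,8,o); (15,0,hold); (18,0,hold); (20,0,hold)


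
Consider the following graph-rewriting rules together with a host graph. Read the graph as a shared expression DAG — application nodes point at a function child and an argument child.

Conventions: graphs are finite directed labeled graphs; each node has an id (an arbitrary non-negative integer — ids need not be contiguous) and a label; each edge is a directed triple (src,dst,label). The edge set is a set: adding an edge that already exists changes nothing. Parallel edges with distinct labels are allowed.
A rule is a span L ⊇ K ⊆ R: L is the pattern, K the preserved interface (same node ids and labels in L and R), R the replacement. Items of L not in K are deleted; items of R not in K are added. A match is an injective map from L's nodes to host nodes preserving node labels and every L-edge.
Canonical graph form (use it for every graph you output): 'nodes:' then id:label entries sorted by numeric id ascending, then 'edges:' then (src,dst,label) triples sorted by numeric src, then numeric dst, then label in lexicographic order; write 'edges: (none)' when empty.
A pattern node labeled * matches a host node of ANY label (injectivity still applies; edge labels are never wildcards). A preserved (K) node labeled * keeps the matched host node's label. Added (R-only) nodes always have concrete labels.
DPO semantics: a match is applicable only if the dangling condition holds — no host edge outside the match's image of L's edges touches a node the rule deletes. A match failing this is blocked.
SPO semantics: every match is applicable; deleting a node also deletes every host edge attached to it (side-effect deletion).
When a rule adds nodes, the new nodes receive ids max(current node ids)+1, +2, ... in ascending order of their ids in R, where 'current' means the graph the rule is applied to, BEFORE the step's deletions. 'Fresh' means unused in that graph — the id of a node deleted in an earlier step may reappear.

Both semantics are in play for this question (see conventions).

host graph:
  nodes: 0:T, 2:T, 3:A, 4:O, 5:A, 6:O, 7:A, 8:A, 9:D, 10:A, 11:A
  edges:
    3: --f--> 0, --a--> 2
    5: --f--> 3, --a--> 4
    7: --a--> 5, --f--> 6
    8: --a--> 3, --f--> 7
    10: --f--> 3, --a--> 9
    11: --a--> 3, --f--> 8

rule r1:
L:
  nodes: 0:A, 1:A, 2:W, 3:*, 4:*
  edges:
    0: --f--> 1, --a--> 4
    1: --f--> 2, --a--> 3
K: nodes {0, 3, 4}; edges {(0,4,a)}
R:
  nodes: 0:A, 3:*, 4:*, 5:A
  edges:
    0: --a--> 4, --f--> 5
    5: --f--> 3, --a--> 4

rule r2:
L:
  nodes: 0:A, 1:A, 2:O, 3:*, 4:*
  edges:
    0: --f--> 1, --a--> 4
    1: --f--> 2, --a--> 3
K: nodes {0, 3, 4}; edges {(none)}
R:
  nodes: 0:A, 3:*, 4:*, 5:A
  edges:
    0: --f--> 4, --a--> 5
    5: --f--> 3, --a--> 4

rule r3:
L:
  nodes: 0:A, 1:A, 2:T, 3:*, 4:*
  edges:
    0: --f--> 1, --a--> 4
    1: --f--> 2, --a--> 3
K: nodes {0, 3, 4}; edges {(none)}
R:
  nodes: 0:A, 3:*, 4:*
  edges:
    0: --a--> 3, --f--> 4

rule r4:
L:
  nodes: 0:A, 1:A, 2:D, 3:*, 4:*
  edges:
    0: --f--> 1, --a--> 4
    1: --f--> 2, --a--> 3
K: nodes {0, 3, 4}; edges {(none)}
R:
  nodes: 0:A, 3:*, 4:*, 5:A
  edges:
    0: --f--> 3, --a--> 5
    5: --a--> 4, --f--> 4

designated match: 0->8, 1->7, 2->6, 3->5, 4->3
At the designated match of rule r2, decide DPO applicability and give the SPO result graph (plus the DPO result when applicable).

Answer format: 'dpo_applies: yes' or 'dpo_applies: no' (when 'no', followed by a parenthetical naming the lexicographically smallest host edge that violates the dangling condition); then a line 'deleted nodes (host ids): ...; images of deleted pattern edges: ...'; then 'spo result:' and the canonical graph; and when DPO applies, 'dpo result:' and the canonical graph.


dpo_applies: yes
deleted nodes (host ids): 6, 7; images of deleted pattern edges: (7,5,a); (7,6,f); (8,3,a); (8,7,f)
spo result:
nodes: 0:T, 2:T, 3:A, 4:O, 5:A, 8:A, 9:D, 10:A, 11:A, 12:A
edges: (3,0,f); (3,2,a); (5,3,f); (5,4,a); (8,3,f); (8,12,a); (10,3,f); (10,9,a); (11,3,a); (11,8,f); (12,3,a); (12,5,f)
dpo result:
nodes: 0:T, 2:T, 3:A, 4:O, 5:A, 8:A, 9:D, 10:A, 11:A, 12:A
edges: (3,0,f); (3,2,a); (5,3,f); (5,4,a); (8,3,f); (8,12,a); (10,3,f); (10,9,a); (11,3,a); (11,8,f); (12,3,a); (12,5,f)


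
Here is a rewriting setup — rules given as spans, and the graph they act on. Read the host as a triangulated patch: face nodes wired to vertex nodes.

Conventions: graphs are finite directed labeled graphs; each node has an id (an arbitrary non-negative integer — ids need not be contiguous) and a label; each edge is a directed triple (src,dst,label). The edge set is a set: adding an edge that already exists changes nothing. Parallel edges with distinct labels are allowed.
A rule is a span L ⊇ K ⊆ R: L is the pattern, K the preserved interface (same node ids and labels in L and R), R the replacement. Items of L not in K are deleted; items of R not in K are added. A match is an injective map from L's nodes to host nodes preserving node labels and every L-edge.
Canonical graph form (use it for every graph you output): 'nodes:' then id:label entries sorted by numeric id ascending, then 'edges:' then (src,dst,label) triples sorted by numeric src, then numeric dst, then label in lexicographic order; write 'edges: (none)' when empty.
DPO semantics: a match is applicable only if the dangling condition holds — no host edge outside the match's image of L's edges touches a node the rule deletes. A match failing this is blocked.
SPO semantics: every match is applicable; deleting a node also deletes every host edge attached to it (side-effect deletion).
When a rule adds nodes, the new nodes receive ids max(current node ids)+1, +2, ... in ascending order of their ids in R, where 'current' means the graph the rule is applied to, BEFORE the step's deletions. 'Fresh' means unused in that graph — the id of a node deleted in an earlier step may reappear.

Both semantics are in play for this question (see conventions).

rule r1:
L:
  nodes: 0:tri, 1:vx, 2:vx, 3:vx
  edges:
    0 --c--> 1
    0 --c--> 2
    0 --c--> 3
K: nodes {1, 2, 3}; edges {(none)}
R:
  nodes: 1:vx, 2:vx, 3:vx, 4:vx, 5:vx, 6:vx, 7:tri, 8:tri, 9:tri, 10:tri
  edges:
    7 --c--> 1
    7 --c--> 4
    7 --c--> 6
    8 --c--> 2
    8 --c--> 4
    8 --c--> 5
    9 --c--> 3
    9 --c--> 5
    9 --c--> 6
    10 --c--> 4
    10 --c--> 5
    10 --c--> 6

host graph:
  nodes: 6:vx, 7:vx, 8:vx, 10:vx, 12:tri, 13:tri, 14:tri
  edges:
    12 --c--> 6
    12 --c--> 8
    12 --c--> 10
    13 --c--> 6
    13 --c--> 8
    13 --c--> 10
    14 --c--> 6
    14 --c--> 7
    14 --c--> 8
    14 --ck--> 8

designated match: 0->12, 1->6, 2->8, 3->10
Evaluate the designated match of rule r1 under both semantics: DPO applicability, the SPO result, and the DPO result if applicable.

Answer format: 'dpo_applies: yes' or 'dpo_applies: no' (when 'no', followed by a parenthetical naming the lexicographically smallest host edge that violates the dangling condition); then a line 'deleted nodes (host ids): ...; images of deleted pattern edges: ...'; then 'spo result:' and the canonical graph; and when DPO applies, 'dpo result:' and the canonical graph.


dpo_applies: yes
deleted nodes (host ids): 12; images of deleted pattern edges: (12,6,c); (12,8,c); (12,10,c)
spo result:
nodes: 6:vx, 7:vx, 8:vx, 10:vx, 13:tri, 14:tri, 15:vx, 16:vx, 17:vx, 18:tri, 19:tri, 20:tri, 21:tri
edges: (13,6,c); (13,8,c); (13,10,c); (14,6,c); (14,7,c); (14,8,c); (14,8,ck); (18,6,c); (18,15,c); (18,17,c); (19,8,c); (19,15,c); (19,16,c); (20,10,c); (20,16,c); (20,17,c); (21,15,c); (21,16,c); (21,17,c)
dpo result:
nodes: 6:vx, 7:vx, 8:vx, 10:vx, 13:tri, 14:tri, 15:vx, 16:vx, 17:vx, 18:tri, 19:tri, 20:tri, 21:tri
edges: (13,6,c); (13,8,c); (13,10,c); (14,6,c); (14,7,c); (14,8,c); (14,8,ck); (18,6,c); (18,15,c); (18,17,c); (19,8,c); (19,15,c); (19,16,c); (20,10,c); (20,16,c); (20,17,c); (21,15,c); (21,16,c); (21,17,c)


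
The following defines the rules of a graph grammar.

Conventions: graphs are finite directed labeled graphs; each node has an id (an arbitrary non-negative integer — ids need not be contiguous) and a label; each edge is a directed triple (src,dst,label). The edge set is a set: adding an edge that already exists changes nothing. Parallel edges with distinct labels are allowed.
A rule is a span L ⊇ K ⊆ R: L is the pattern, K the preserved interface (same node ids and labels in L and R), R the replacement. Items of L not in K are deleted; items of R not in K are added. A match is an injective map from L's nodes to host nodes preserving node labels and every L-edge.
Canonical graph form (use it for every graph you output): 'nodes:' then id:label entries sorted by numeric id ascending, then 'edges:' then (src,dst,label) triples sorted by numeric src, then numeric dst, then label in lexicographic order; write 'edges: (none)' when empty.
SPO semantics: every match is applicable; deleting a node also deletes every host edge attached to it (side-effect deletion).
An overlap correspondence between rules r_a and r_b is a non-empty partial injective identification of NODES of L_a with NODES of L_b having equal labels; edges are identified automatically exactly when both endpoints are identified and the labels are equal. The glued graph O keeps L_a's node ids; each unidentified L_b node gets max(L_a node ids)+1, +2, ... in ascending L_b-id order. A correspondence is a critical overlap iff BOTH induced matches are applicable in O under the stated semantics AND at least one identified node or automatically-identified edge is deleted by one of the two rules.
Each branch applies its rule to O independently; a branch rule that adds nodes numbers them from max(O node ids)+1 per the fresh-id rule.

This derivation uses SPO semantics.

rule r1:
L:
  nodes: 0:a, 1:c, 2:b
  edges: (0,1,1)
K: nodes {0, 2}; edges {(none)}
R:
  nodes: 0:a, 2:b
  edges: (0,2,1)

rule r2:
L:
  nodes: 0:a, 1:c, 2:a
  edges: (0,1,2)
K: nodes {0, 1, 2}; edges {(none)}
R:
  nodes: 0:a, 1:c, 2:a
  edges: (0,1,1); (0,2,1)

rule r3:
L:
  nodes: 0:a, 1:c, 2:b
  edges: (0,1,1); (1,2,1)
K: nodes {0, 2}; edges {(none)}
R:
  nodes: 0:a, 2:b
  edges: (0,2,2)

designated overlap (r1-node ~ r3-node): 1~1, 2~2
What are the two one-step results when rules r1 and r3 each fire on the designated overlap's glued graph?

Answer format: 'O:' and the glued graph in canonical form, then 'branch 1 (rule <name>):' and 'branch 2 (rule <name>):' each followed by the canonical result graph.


O:
nodes: 0:a, 1:c, 2:b, 3:a
edges: (0,1,1); (1,2,1); (3,1,1)
branch 1 (rule r1):
nodes: 0:a, 2:b, 3:a
edges: (0,2,1)
branch 2 (rule r3):
nodes: 0:a, 2:b, 3:a
edges: (3,2,2)


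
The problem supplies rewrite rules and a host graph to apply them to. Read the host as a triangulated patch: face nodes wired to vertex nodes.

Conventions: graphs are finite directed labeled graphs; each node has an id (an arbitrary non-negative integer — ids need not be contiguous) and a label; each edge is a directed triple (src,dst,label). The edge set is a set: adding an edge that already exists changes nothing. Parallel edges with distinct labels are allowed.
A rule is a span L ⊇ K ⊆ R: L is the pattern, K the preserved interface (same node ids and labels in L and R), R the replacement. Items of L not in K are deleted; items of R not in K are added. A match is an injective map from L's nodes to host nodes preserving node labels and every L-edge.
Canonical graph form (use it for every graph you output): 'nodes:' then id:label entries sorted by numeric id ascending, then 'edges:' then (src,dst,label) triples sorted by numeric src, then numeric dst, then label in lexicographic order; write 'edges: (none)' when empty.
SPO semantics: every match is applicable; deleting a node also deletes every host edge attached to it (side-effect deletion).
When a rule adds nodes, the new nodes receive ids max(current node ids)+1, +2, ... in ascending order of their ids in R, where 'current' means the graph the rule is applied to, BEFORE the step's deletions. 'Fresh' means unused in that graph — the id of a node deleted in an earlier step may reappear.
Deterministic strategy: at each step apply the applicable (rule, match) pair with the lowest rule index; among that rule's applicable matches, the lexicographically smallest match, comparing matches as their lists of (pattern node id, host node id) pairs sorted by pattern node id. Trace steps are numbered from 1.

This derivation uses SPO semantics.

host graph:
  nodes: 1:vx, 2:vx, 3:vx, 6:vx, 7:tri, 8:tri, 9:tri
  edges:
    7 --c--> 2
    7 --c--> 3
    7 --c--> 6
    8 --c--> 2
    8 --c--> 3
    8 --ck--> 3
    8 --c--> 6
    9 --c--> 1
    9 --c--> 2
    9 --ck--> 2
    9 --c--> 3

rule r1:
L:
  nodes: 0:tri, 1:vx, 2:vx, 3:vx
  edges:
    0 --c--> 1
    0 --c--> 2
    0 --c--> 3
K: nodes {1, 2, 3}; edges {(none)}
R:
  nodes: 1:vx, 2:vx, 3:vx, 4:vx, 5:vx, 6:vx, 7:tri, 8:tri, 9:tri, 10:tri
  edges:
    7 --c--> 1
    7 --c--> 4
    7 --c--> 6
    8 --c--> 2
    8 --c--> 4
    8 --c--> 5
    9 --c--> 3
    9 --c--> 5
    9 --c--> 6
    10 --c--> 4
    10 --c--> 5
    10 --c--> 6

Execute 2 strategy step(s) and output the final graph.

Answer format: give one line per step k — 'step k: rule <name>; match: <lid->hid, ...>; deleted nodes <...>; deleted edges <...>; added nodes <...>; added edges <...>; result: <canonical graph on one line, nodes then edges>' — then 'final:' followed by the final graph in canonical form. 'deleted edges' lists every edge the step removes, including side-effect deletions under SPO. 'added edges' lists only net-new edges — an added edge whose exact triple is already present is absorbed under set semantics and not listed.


step 1: rule r1; match: 0->7, 1->2, 2->3, 3->6; deleted nodes 7; deleted edges (7,2,c); (7,3,c); (7,6,c); added nodes 10, 11, 12, 13, 14, 15, 16; added edges (13,2,c); (13,10,c); (13,12,c); (14,3,c); (14,10,c); (14,11,c); (15,6,c); (15,11,c); (15,12,c); (16,10,c); (16,11,c); (16,12,c); result: nodes: 1:vx, 2:vx, 3:vx, 6:vx, 8:tri, 9:tri, 10:vx, 11:vx, 12:vx, 13:tri, 14:tri, 15:tri, 16:tri edges: (8,2,c); (8,3,c); (8,3,ck); (8,6,c); (9,1,c); (9,2,c); (9,2,ck); (9,3,c); (13,2,c); (13,10,c); (13,12,c); (14,3,c); (14,10,c); (14,11,c); (15,6,c); (15,11,c); (15,12,c); (16,10,c); (16,11,c); (16,12,c)
step 2: rule r1; match: 0->8, 1->2, 2->3, 3->6; deleted nodes 8; deleted edges (8,2,c); (8,3,c); (8,3,ck); (8,6,c); added nodes 17, 18, 19, 20, 21, 22, 23; added edges (20,2,c); (20,17,c); (20,19,c); (21,3,c); (21,17,c); (21,18,c); (22,6,c); (22,18,c); (22,19,c); (23,17,c); (23,18,c); (23,19,c); result: nodes: 1:vx, 2:vx, 3:vx, 6:vx, 9:tri, 10:vx, 11:vx, 12:vx, 13:tri, 14:tri, 15:tri, 16:tri, 17:vx, 18:vx, 19:vx, 20:tri, 21:tri, 22:tri, 23:tri edges: (9,1,c); (9,2,c); (9,2,ck); (9,3,c); (13,2,c); (13,10,c); (13,12,c); (14,3,c); (14,10,c); (14,11,c); (15,6,c); (15,11,c); (15,12,c); (16,10,c); (16,11,c); (16,12,c); (20,2,c); (20,17,c); (20,19,c); (21,3,c); (21,17,c); (21,18,c); (22,6,c); (22,18,c); (22,19,c); (23,17,c); (23,18,c); (23,19,c)
final:
nodes: 1:vx, 2:vx, 3:vx, 6:vx, 9:tri, 10:vx, 11:vx, 12:vx, 13:tri, 14:tri, 15:tri, 16:tri, 17:vx, 18:vx, 19:vx, 20:tri, 21:tri, 22:tri, 23:tri
edges: (9,1,c); (9,2,c); (9,2,ck); (9,3,c); (13,2,c); (13,10,c); (13,12,c); (14,3,c); (14,10,c); (14,11,c); (15,6,c); (15,11,c); (15,12,c); (16,10,c); (16,11,c); (16,12,c); (20,2,c); (20,17,c); (20,19,c); (21,3,c); (21,17,c); (21,18,c); (22,6,c); (22,18,c); (22,19,c); (23,17,c); (23,18,c); (23,19,c)


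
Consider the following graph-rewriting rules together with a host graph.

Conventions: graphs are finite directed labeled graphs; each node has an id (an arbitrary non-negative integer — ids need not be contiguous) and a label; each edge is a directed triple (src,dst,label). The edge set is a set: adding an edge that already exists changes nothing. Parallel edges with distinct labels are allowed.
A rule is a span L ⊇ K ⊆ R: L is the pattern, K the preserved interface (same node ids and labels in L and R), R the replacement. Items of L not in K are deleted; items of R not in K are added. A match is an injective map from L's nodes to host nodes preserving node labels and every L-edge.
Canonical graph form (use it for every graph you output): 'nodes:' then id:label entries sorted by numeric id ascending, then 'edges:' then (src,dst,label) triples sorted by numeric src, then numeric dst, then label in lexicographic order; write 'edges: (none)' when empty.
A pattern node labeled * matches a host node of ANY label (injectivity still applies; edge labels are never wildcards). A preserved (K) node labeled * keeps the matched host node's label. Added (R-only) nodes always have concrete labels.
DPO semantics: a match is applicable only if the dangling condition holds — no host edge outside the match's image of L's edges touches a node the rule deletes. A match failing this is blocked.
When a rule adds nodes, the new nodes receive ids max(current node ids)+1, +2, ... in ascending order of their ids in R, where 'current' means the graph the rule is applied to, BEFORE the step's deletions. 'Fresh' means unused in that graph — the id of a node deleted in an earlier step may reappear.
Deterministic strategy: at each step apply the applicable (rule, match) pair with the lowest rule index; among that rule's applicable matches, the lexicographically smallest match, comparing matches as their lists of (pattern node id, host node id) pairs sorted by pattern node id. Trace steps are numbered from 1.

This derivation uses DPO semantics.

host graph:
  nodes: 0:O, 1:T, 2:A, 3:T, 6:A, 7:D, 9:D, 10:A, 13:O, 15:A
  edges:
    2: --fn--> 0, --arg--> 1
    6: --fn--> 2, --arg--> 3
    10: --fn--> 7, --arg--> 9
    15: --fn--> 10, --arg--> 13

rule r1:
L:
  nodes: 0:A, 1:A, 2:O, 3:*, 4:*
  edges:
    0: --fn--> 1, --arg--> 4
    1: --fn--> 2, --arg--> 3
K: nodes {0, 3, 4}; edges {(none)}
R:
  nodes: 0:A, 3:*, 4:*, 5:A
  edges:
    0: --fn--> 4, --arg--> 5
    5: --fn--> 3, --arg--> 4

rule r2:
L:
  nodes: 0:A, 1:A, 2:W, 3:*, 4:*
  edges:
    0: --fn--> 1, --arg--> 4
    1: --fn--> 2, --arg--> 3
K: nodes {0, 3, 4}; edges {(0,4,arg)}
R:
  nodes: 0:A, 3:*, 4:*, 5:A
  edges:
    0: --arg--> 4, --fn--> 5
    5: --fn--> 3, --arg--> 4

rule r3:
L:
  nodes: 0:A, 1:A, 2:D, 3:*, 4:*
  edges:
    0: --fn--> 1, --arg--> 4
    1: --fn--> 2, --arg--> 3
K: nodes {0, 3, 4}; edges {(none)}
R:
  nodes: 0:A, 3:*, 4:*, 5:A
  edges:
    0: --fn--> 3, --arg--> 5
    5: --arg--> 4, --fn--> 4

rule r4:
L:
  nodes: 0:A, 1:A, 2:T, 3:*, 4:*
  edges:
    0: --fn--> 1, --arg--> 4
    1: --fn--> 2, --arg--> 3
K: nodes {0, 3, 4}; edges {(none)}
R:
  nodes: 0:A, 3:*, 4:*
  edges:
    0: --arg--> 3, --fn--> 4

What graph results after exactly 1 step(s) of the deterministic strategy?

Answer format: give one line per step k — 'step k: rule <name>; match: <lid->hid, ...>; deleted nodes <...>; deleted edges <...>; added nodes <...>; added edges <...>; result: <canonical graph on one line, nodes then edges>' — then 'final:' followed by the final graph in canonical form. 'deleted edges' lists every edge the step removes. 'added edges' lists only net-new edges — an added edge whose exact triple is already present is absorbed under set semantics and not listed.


step 1: rule r1; match: 0->6, 1->2, 2->0, 3->1, 4->3; deleted nodes 0, 2; deleted edges (2,0,fn); (2,1,arg); (6,2,fn); (6,3,arg); added nodes 16; added edges (6,3,fn); (6,16,arg); (16,1,fn); (16,3,arg); result: nodes: 1:T, 3:T, 6:A, 7:D, 9:D, 10:A, 13:O, 15:A, 16:A edges: (6,3,fn); (6,16,arg); (10,7,fn); (10,9,arg); (15,10,fn); (15,13,arg); (16,1,fn); (16,3,arg)
final:
nodes: 1:T, 3:T, 6:A, 7:D, 9:D, 10:A, 13:O, 15:A, 16:A
edges: (6,3,fn); (6,16,arg); (10,7,fn); (10,9,arg); (15,10,fn); (15,13,arg); (16,1,fn); (16,3,arg)


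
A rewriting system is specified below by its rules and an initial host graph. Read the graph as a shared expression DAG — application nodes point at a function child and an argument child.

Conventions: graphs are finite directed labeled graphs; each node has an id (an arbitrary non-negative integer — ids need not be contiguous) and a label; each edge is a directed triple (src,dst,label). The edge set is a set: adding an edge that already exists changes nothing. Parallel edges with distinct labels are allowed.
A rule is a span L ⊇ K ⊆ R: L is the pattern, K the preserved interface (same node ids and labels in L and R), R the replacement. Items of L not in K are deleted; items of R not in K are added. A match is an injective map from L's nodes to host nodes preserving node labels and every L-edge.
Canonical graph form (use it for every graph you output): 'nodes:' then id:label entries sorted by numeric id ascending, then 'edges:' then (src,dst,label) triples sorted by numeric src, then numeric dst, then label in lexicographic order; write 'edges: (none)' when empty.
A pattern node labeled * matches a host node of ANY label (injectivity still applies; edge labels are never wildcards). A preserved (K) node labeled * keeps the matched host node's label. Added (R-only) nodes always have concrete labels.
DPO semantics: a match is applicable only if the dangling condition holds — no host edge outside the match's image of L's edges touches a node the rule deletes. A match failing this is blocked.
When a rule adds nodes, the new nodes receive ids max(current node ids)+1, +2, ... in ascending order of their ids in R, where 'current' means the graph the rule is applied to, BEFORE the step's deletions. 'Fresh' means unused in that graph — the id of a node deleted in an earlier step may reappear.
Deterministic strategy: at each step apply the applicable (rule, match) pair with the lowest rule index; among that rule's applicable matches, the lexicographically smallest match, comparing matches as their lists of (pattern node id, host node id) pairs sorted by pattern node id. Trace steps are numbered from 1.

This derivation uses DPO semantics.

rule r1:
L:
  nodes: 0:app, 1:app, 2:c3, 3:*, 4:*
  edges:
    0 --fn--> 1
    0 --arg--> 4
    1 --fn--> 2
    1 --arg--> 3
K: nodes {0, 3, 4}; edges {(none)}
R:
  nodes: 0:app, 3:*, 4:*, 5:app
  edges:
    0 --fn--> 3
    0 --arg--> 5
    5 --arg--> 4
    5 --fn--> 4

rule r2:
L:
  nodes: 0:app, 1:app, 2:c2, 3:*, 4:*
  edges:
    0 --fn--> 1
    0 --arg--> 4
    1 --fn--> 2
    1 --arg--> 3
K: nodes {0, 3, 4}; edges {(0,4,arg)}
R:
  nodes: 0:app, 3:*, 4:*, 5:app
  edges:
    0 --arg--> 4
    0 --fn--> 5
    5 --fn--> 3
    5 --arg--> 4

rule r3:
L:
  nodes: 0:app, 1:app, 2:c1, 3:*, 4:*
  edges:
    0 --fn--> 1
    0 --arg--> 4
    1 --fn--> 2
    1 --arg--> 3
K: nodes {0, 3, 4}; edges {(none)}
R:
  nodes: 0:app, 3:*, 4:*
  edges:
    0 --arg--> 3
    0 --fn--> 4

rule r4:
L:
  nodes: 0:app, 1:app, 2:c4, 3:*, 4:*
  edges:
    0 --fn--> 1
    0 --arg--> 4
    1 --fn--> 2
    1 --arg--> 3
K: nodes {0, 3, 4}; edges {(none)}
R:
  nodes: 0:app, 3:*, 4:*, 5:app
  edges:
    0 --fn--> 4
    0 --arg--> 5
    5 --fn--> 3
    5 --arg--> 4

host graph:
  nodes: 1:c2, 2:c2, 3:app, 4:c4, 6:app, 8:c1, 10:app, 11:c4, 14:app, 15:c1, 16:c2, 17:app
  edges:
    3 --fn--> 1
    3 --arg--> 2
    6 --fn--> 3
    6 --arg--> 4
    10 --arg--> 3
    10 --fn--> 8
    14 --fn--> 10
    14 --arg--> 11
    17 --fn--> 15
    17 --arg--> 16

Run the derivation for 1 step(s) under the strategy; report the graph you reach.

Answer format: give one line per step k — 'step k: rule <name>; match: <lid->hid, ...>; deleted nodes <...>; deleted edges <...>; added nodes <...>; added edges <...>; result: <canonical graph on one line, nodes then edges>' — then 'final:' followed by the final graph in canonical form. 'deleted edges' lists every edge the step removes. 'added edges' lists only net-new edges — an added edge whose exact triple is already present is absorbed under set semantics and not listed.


step 1: rule r3; match: 0->14, 1->10, 2->8, 3->3, 4->11; deleted nodes 8, 10; deleted edges (10,3,arg); (10,8,fn); (14,10,fn); (14,11,arg); added nodes (none); added edges (14,3,arg); (14,11,fn); result: nodes: 1:c2, 2:c2, 3:app, 4:c4, 6:app, 11:c4, 14:app, 15:c1, 16:c2, 17:app edges: (3,1,fn); (3,2,arg); (6,3,fn); (6,4,arg); (14,3,arg); (14,11,fn); (17,15,fn); (17,16,arg)
final:
nodes: 1:c2, 2:c2, 3:app, 4:c4, 6:app, 11:c4, 14:app, 15:c1, 16:c2, 17:app
edges: (3,1,fn); (3,2,arg); (6,3,fn); (6,4,arg); (14,3,arg); (14,11,fn); (17,15,fn); (17,16,arg)
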